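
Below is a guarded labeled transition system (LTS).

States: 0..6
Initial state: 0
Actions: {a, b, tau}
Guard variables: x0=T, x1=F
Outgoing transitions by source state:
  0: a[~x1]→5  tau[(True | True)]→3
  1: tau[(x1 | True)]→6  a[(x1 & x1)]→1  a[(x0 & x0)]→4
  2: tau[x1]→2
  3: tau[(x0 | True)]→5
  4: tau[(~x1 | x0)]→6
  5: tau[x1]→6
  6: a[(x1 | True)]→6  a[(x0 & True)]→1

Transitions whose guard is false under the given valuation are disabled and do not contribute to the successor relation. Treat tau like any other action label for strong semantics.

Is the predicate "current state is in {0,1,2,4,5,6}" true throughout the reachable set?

Answer: INVARIANT VIOLATED at state 3

Analysis:
Safe = {0,1,2,4,5,6}
Reach set: {0,3,5}
  0: safe
  3: VIOLATES
  5: safe
counterexample path to 3: tau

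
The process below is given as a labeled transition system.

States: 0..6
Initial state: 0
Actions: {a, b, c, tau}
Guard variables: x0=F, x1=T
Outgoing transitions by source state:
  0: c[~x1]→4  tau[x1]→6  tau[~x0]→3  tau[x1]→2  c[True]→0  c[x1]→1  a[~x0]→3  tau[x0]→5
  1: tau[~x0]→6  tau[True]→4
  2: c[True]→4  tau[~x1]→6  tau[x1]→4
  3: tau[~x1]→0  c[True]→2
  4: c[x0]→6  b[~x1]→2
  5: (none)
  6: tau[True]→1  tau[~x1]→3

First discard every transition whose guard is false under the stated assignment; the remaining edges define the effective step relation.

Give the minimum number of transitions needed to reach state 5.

Answer: UNREACHABLE

Working:
Breadth-first toward 5:
  L0 = {0}
  L1 = {1,2,3,6}
  L2 = {4}
5 never appears.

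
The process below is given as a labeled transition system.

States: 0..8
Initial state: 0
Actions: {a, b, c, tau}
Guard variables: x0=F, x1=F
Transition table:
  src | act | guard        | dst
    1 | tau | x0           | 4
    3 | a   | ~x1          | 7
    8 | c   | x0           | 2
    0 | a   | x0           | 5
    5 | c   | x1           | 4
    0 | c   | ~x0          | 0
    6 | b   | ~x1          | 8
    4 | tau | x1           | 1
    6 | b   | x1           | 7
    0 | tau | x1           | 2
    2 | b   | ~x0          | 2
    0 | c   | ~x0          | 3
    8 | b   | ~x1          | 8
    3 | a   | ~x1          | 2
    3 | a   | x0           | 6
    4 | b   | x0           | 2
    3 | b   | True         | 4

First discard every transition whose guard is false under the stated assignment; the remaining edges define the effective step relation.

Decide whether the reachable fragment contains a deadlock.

Answer: DEADLOCK at state 4

Working:
Reachable = {0,2,3,4,7}
  0: c→0  c→3  [2 out]
  2: b→2  [1 out]
  3: a→2  a→7  b→4  [3 out]
  4: ∅  [no exit]
  7: ∅  [no exit]
witness 4: c·b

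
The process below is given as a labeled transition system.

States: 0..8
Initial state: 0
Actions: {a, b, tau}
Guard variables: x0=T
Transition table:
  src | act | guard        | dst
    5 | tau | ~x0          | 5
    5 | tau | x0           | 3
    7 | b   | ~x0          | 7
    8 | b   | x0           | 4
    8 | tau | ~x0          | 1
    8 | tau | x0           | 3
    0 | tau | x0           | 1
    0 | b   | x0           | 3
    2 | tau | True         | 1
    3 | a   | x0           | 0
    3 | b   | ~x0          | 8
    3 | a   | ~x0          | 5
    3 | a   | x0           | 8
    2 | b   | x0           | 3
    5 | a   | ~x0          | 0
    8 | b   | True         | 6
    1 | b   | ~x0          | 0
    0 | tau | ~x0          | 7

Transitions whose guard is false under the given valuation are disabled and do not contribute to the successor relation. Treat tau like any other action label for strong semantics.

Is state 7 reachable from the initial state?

10 transition(s) survive guard evaluation.
Layer 0: {0}
Layer 1: {1,3}  now seen {0,1,3}
Layer 2: {8}  now seen {0,1,3,8}
Layer 3: {4,6}  now seen {0,1,3,4,6,8}
Reachable = {0,1,3,4,6,8}

Answer: UNREACHABLE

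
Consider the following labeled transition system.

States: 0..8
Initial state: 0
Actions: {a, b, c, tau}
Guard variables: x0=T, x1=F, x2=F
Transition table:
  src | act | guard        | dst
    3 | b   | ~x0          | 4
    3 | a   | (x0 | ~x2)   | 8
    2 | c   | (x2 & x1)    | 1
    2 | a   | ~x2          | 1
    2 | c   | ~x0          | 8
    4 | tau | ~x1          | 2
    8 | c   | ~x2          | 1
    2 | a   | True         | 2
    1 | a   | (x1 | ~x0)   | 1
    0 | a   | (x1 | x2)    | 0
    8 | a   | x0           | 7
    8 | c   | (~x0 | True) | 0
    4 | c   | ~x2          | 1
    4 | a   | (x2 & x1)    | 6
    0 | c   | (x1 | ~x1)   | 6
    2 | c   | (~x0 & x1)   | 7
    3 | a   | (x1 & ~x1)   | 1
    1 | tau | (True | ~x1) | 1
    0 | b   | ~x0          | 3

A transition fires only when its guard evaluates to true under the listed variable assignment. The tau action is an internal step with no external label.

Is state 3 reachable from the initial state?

Guard filter leaves 10 enabled edge(s).
L0 = {0}
L1 = {6}  now seen {0,6}
Reachable = {0,6}

Answer: UNREACHABLE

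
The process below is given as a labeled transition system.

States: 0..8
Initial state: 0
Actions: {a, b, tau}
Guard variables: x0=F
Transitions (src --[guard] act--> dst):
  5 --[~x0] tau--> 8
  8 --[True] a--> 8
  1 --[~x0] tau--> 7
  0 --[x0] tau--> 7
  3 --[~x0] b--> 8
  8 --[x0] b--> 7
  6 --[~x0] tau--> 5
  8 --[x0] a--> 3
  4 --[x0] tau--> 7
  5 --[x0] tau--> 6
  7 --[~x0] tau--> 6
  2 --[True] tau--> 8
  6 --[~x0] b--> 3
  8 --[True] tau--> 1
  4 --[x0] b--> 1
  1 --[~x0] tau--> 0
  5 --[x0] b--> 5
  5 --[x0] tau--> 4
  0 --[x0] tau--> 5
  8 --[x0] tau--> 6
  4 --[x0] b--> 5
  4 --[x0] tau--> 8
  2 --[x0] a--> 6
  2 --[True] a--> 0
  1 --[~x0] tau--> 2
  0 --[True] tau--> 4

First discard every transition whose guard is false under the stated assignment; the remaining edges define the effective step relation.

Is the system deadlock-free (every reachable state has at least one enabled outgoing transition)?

Answer: DEADLOCK at state 4

Trace:
Reach set: {0,4}
  0: tau→4  [1 exit(s)]
  4: ∅  [STUCK]
witness 4: tau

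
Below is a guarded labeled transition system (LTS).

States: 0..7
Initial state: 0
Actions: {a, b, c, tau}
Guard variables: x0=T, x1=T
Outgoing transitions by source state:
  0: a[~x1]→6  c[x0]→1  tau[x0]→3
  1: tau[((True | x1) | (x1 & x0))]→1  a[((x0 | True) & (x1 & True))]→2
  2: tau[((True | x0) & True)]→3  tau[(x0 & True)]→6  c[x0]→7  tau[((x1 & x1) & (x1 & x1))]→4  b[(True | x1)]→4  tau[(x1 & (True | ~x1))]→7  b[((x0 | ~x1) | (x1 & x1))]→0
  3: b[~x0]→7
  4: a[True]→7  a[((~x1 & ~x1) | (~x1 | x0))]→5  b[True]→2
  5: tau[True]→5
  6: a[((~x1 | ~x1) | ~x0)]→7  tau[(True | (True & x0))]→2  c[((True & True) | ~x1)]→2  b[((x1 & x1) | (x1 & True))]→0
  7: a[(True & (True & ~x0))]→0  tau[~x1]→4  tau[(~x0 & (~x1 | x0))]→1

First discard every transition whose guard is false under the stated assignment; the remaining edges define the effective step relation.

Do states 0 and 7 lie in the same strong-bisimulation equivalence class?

Answer: NOT BISIMILAR

Analysis:
Bisimulation quotient by refinement:
  π0 = {{0,1,2,3,4,5,6,7}}
  π1 = {{0},{1},{2,6},{3,7},{4},{5}}
  π2 = {{0},{1},{2},{3,7},{4},{5},{6}}
7 equivalence class(es) (converged in 3)
0∈{0}, 7∈{3,7}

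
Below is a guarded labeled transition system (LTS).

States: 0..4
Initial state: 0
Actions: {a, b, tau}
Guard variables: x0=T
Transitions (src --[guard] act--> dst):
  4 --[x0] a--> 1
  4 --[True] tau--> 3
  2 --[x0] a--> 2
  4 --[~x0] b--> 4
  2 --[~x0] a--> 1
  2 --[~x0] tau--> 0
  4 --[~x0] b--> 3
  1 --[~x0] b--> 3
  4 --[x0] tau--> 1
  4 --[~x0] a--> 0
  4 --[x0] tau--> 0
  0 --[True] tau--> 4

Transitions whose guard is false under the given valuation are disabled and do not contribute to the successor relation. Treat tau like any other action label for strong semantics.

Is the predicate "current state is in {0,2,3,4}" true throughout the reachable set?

Safe = {0,2,3,4}
Reach set: {0,1,3,4}
  0: safe
  1: ✗ unsafe
  3: safe
  4: safe
counterexample path to 1: tau·a

Answer: INVARIANT VIOLATED at state 1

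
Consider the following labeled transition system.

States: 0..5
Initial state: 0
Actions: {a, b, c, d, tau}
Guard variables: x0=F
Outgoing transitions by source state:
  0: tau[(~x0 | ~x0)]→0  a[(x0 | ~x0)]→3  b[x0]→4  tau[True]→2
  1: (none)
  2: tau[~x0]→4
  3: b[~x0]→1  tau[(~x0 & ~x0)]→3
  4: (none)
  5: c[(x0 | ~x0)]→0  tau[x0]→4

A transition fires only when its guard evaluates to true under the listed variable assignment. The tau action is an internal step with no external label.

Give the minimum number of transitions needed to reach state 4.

BFS to 4:
  Layer 0: {0}
  Layer 1: {2,3}
  Layer 2: {1,4}
4 enters at depth 2; path tau·tau

Answer: 2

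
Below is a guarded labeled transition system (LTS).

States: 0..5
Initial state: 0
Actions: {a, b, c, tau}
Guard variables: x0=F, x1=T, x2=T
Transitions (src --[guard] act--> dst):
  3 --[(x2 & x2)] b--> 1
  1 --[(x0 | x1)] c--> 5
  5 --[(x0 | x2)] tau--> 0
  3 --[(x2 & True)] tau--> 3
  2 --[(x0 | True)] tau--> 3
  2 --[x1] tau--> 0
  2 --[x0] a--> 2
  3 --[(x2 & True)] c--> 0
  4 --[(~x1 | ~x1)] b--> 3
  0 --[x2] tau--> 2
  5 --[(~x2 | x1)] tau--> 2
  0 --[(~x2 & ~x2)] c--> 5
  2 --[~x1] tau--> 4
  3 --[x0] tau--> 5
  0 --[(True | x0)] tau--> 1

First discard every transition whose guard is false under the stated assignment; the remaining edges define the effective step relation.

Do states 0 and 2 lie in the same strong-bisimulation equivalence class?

Refine partition for ~:
  P[0] = {{0,1,2,3,4,5}}
  P[1] = {{0,2,5},{1},{3},{4}}
  P[2] = {{0},{1},{2},{3},{4},{5}}
Fixed point at round 3; 6 class(es).
0∈{0}, 2∈{2}

Answer: NOT BISIMILAR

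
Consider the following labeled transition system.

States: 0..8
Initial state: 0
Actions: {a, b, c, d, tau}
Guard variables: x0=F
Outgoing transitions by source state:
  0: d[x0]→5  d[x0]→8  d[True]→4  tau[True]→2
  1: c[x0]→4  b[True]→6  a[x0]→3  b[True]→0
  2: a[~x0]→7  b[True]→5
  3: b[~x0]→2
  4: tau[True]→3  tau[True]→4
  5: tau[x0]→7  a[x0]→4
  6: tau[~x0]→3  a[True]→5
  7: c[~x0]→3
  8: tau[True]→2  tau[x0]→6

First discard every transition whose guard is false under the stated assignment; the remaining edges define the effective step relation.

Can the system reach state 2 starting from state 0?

Answer: REACHABLE

Trace:
13 transition(s) survive guard evaluation.
Layer 0: {0}
Layer 1: {2,4}  cumulative {0,2,4}
Layer 2: {3,5,7}  cumulative {0,2,3,4,5,7}
R = {0,2,3,4,5,7}
trace reaching 2: tau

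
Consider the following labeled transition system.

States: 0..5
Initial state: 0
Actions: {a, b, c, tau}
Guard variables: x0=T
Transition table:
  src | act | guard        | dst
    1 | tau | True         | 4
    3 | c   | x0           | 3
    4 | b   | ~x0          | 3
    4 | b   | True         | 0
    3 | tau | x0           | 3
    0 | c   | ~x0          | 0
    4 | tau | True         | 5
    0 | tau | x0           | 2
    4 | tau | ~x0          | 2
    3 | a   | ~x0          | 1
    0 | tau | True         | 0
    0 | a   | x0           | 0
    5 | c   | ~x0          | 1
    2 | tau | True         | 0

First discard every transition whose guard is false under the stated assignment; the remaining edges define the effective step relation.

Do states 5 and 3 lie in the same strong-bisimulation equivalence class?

Refine partition for ~:
  P[0] = {{0,1,2,3,4,5}}
  P[1] = {{0},{1,2},{3},{4},{5}}
  P[2] = {{0},{1},{2},{3},{4},{5}}
stable after 3 split(s): 6 block(s)
class of 5: {5}; class of 3: {3}

Answer: NOT BISIMILAR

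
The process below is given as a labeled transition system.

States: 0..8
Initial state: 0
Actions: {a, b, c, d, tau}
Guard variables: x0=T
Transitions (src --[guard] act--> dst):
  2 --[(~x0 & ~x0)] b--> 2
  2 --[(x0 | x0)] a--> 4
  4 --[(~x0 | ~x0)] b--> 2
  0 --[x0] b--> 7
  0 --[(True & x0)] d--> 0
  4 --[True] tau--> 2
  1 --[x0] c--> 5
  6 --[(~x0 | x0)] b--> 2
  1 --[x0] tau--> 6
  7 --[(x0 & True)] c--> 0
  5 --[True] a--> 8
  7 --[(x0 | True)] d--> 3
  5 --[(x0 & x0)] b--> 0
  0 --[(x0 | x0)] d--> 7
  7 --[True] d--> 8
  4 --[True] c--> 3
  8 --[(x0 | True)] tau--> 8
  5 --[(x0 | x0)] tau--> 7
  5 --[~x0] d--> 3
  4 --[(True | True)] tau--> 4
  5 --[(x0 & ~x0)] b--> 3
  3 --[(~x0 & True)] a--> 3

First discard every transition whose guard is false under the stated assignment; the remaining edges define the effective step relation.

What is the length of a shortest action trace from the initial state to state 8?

Answer: 2

Working:
BFS to 8:
  Layer 0: {0}
  Layer 1: {7}
  Layer 2: {3,8}
depth(8)=2, e.g. b·d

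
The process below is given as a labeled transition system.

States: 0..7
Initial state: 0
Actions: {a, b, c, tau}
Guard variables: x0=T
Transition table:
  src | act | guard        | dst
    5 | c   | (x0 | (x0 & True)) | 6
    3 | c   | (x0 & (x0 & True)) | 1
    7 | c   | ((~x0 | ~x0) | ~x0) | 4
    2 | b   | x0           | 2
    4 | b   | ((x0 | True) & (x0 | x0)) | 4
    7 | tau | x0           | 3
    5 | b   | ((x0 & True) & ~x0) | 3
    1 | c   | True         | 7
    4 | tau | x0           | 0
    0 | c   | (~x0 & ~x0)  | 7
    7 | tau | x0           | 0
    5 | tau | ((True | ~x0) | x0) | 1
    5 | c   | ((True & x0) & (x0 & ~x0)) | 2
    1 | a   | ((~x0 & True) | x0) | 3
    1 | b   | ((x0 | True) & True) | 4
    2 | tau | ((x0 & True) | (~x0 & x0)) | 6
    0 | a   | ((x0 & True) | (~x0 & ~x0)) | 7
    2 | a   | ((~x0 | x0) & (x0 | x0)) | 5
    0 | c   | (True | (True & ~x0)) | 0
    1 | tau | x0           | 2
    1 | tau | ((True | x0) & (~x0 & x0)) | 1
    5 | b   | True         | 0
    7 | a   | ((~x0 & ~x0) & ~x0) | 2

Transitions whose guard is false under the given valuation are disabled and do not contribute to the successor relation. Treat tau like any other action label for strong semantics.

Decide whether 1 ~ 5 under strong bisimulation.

Bisimulation quotient by refinement:
  π0 = {{0,1,2,3,4,5,6,7}}
  π1 = {{0},{1},{2},{3},{4},{5},{6},{7}}
Fixed point at round 2; 8 class(es).
[1]={1}  [5]={5}

Answer: NOT BISIMILAR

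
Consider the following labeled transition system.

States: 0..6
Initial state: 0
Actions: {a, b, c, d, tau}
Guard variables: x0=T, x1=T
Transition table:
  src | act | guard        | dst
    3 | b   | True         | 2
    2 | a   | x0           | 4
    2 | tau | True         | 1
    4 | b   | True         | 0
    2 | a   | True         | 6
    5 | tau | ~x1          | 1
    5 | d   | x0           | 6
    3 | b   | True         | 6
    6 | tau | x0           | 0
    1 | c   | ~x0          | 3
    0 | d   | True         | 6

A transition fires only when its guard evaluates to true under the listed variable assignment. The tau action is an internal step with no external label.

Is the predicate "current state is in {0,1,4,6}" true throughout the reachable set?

Allowed set {0,1,4,6}
R = {0,6}
  0: ✓
  6: ✓

Answer: INVARIANT HOLDS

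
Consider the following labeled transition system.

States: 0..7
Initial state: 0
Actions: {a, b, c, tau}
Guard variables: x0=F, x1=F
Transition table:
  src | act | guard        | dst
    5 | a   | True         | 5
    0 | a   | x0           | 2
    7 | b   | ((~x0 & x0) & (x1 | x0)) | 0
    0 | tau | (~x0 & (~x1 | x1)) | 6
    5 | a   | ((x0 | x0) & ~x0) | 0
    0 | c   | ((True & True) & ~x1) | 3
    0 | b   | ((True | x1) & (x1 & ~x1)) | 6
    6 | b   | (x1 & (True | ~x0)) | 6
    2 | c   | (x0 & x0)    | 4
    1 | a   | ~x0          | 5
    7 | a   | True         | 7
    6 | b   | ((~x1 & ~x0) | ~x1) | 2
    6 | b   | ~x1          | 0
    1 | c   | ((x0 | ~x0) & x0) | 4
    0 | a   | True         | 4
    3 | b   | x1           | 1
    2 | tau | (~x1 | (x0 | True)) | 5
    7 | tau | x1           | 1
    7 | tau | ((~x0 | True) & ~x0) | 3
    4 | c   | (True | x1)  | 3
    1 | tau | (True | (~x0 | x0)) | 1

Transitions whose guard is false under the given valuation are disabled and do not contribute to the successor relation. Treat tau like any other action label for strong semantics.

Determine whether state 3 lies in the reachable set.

Answer: REACHABLE

Analysis:
After dropping false guards: 12 live edges.
L0 = {0}
L1 = {3,4,6}  cumulative {0,3,4,6}
L2 = {2}  cumulative {0,2,3,4,6}
L3 = {5}  cumulative {0,2,3,4,5,6}
R = {0,2,3,4,5,6}
trace reaching 3: c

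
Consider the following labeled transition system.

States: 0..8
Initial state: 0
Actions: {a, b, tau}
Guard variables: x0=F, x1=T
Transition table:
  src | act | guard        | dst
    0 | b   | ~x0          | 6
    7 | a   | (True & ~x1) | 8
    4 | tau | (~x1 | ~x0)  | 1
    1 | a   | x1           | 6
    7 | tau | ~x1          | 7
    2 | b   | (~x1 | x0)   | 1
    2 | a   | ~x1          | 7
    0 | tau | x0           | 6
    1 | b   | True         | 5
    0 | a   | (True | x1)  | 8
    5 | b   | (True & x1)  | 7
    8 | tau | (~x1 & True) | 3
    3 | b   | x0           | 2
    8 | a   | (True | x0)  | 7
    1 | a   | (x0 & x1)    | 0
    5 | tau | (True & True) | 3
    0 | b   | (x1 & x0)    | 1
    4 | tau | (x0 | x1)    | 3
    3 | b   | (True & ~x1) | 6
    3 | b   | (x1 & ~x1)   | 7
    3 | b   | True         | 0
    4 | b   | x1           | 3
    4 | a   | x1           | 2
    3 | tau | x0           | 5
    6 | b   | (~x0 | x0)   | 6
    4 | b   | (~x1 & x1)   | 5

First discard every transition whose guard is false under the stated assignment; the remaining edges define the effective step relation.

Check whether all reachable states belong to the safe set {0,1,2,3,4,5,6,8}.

Answer: INVARIANT VIOLATED at state 7

Trace:
Safe = {0,1,2,3,4,5,6,8}
Reach set: {0,6,7,8}
  0: ok
  6: ok
  7: outside
  8: ok
witness against invariant: a·a → 7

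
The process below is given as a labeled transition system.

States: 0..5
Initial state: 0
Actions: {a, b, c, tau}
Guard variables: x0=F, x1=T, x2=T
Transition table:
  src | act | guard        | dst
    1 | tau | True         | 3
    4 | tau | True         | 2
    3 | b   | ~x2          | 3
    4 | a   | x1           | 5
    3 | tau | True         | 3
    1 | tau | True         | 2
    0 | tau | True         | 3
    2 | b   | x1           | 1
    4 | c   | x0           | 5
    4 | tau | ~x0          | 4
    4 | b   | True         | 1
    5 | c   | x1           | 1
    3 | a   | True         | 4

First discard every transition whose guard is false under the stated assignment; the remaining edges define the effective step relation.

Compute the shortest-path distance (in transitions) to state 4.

Answer: 2

Trace:
Layered search for 4:
  L0 = {0}
  L1 = {3}
  L2 = {4}
4 enters at depth 2; path tau·a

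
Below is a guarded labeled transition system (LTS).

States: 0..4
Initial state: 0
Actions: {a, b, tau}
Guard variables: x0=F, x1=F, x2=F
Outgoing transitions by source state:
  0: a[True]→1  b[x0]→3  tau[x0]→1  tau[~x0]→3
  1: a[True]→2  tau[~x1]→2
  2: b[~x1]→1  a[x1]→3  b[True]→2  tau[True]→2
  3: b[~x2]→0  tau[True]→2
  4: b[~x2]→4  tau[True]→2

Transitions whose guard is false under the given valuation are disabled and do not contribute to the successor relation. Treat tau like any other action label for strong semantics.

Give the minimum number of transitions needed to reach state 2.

Answer: 2

Working:
Layered search for 2:
  L0 = {0}
  L1 = {1,3}
  L2 = {2}
depth(2)=2, e.g. a·a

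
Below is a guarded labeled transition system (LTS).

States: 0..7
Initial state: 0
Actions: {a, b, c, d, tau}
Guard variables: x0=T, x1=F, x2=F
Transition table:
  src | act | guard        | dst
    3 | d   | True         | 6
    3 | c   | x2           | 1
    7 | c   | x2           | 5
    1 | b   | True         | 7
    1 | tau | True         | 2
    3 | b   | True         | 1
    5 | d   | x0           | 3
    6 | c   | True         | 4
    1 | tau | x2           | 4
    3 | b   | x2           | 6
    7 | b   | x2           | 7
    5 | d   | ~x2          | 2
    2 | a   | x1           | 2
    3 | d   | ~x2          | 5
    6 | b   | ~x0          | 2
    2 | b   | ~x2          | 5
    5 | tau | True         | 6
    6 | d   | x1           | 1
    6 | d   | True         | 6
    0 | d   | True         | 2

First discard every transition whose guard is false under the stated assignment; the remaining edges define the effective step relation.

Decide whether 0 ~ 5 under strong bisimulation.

Answer: NOT BISIMILAR

Trace:
Bisimulation quotient by refinement:
  π0 = {{0,1,2,3,4,5,6,7}}
  π1 = {{0},{1},{2},{3},{4,7},{5},{6}}
Fixed point at round 2; 7 class(es).
[0]={0}  [5]={5}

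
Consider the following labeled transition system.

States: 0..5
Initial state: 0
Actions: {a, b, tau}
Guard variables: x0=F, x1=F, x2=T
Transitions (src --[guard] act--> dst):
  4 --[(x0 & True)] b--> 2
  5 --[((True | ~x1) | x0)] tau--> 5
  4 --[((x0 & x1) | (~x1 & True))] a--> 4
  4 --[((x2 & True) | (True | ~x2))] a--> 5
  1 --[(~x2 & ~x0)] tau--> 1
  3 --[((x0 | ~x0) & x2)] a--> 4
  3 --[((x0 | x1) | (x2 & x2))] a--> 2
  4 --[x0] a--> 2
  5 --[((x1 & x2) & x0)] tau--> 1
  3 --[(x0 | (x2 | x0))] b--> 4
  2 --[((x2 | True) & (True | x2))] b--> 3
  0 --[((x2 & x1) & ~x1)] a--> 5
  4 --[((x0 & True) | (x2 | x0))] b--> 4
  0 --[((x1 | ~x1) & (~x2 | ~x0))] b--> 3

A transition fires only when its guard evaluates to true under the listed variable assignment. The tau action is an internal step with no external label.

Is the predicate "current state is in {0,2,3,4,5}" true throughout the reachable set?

Answer: INVARIANT HOLDS

Analysis:
Safe = {0,2,3,4,5}
Reach set: {0,2,3,4,5}
  0: ✓
  2: ✓
  3: ✓
  4: ✓
  5: ✓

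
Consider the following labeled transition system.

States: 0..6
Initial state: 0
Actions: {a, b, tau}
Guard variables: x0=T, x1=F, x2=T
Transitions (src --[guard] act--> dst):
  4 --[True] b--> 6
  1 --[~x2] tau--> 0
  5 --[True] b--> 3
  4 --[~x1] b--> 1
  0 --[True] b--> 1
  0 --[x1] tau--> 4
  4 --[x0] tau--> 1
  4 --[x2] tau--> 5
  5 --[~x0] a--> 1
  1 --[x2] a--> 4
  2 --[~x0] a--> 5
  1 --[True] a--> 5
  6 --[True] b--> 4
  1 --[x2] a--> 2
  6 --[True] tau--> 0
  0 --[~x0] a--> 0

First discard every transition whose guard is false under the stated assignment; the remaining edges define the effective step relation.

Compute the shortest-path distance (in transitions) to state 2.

Answer: 2

Analysis:
BFS to 2:
  L0 = {0}
  L1 = {1}
  L2 = {2,4,5}
depth(2)=2, e.g. b·a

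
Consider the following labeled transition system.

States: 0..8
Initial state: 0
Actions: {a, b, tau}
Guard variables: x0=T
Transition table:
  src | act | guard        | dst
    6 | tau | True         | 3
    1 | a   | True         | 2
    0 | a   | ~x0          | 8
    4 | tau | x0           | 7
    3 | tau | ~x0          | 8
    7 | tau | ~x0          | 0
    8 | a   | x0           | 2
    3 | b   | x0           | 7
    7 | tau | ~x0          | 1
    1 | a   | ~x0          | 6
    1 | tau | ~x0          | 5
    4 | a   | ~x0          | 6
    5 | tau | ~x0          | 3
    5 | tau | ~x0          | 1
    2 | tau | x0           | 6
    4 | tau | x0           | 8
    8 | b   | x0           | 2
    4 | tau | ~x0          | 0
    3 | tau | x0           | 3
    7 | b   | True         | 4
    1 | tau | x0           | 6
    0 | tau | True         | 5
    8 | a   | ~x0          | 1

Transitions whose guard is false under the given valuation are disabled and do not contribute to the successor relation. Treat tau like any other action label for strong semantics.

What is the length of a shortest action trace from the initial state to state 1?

Answer: UNREACHABLE

Trace:
Breadth-first toward 1:
  L0 = {0}
  L1 = {5}
1 never appears.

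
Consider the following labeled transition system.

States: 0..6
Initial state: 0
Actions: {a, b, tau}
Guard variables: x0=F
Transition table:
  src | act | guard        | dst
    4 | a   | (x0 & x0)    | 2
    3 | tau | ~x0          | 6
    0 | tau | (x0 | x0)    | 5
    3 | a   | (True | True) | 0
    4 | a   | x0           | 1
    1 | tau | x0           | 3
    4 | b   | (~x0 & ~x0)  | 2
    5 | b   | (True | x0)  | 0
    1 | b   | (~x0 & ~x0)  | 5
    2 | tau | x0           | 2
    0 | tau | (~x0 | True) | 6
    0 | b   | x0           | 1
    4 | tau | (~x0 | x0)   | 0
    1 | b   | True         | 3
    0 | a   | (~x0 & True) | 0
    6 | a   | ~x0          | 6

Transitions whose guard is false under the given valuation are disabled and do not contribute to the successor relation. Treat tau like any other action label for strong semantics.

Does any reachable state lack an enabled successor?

R = {0,6}
  0: a→0  tau→6  [2 out]
  6: a→6  [1 out]

Answer: DEADLOCK-FREE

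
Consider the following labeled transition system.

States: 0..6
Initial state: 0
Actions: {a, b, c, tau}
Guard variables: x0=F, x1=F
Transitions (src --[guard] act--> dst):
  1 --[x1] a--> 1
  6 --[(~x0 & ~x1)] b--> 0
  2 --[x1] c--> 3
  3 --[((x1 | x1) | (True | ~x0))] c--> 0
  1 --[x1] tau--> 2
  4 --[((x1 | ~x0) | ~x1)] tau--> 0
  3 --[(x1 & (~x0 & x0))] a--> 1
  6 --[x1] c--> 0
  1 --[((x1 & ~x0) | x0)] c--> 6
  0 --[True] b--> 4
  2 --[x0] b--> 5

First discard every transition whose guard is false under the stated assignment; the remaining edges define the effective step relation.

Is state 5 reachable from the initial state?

Answer: UNREACHABLE

Trace:
Guard filter leaves 4 enabled edge(s).
L0 = {0}
L1 = {4}  total {0,4}
Reachable = {0,4}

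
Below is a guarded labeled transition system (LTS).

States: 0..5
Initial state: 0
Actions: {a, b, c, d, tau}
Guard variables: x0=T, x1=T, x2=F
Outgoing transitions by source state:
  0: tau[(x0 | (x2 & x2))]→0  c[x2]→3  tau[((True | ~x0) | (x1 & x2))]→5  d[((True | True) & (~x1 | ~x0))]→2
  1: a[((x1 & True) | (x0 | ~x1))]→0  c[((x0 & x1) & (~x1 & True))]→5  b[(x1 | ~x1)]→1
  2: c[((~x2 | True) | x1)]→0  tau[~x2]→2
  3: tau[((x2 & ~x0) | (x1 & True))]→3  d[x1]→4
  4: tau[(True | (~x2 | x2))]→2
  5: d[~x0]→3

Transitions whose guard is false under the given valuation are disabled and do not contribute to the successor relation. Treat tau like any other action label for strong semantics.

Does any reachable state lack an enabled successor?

Answer: DEADLOCK at state 5

Trace:
Reachable = {0,5}
  0: tau→0  tau→5  [2 out]
  5: ∅  [STUCK]
witness 5: tau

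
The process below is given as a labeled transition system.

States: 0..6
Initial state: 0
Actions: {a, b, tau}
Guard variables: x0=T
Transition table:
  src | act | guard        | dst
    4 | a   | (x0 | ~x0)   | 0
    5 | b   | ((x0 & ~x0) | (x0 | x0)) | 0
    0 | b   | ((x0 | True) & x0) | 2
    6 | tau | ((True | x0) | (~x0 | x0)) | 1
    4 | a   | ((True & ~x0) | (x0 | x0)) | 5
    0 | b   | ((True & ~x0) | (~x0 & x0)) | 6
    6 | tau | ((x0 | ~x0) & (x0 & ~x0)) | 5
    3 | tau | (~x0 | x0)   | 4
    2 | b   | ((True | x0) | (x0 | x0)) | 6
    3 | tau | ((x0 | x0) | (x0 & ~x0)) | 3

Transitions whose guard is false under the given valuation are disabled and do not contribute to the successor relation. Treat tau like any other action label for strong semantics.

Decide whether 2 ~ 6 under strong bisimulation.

Answer: NOT BISIMILAR

Working:
Bisimulation quotient by refinement:
  P[0] = {{0,1,2,3,4,5,6}}
  P[1] = {{0,2,5},{1},{3,6},{4}}
  P[2] = {{0,5},{1},{2},{3},{4},{6}}
  P[3] = {{0},{1},{2},{3},{4},{5},{6}}
stable after 4 split(s): 7 block(s)
2∈{2}, 6∈{6}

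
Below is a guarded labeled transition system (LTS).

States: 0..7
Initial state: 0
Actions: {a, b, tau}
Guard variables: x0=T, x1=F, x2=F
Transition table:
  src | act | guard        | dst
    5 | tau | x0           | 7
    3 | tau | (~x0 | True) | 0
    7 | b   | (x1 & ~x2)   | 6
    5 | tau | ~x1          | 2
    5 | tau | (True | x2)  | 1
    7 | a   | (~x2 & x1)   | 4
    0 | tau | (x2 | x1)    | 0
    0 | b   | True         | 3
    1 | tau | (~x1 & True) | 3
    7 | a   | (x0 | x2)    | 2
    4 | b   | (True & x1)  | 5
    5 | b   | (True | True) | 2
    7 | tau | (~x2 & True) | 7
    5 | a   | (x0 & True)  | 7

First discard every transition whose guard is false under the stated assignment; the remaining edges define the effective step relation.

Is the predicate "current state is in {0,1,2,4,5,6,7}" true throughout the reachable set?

Answer: INVARIANT VIOLATED at state 3

Analysis:
Safe = {0,1,2,4,5,6,7}
Reachable = {0,3}
  0: safe
  3: ✗ unsafe
reach 3 via b — violates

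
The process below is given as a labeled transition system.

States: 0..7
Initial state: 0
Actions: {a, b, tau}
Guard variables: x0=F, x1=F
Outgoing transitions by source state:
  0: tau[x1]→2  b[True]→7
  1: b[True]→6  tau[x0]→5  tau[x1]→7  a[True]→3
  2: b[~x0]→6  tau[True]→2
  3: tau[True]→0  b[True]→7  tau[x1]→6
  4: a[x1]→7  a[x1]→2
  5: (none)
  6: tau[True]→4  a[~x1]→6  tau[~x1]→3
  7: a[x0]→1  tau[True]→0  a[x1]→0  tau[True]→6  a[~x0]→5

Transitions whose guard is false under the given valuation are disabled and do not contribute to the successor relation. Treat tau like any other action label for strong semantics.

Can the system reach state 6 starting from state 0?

After dropping false guards: 13 live edges.
depth 0: {0}
depth 1: {7}  cumulative {0,7}
depth 2: {5,6}  cumulative {0,5,6,7}
depth 3: {3,4}  cumulative {0,3,4,5,6,7}
Reachable = {0,3,4,5,6,7}
Path to 6: b·tau

Answer: REACHABLE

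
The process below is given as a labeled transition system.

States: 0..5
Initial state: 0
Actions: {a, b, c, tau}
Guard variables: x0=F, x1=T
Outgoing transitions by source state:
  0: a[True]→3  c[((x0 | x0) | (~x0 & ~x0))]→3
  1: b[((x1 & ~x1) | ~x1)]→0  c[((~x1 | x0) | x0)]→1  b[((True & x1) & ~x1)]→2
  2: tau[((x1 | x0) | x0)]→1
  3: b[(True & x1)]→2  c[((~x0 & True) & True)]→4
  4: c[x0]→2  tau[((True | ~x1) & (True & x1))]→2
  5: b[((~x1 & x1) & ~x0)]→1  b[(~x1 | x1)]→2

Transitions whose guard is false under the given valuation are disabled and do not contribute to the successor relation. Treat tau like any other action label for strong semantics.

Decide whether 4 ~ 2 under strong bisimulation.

Bisimulation quotient by refinement:
  π0 = {{0,1,2,3,4,5}}
  π1 = {{0},{1},{2,4},{3},{5}}
  π2 = {{0},{1},{2},{3},{4},{5}}
stable after 3 split(s): 6 block(s)
class of 4: {4}; class of 2: {2}

Answer: NOT BISIMILAR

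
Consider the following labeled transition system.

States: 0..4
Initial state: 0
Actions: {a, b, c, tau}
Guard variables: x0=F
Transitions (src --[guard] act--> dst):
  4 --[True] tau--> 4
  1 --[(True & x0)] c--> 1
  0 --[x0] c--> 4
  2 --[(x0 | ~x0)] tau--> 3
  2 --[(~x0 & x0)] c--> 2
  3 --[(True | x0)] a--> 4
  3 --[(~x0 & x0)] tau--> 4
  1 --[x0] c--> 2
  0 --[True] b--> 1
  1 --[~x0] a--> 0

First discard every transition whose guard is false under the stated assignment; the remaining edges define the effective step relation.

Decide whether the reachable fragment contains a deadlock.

Answer: DEADLOCK-FREE

Working:
Reachable = {0,1}
  0: b→1  [1 out]
  1: a→0  [1 out]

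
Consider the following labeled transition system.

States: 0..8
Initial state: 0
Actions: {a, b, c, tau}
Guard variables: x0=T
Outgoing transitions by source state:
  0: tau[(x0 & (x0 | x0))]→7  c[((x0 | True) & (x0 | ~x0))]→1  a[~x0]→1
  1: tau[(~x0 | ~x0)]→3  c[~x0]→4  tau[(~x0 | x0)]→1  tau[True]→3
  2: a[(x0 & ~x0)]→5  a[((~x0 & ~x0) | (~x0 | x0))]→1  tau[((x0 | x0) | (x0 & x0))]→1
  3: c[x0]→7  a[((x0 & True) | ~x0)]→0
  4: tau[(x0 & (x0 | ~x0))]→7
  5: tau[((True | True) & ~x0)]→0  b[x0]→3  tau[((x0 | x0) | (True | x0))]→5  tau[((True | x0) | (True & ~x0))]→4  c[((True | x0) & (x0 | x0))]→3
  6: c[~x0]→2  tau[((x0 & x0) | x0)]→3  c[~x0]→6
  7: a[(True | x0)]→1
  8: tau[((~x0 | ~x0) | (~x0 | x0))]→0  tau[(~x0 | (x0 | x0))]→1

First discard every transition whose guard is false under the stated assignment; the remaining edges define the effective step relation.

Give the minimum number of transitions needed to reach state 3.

Layered search for 3:
  L0 = {0}
  L1 = {1,7}
  L2 = {3}
first hit 3 at d=2 via c·tau

Answer: 2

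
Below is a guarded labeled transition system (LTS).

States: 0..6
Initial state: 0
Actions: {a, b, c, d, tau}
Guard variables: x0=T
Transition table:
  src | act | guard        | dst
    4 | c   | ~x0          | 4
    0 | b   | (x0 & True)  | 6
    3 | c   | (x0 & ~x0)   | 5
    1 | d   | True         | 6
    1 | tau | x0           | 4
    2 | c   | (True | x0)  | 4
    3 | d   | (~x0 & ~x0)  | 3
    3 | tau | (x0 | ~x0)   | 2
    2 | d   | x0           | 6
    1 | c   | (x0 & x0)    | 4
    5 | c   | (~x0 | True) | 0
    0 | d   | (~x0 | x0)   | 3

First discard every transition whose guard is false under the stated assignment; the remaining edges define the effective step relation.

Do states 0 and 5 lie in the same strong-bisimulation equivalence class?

Compute ~ classes (split until stable):
  P[0] = {{0,1,2,3,4,5,6}}
  P[1] = {{0},{1},{2},{3},{4,6},{5}}
6 equivalence class(es) (converged in 2)
0∈{0}, 5∈{5}

Answer: NOT BISIMILAR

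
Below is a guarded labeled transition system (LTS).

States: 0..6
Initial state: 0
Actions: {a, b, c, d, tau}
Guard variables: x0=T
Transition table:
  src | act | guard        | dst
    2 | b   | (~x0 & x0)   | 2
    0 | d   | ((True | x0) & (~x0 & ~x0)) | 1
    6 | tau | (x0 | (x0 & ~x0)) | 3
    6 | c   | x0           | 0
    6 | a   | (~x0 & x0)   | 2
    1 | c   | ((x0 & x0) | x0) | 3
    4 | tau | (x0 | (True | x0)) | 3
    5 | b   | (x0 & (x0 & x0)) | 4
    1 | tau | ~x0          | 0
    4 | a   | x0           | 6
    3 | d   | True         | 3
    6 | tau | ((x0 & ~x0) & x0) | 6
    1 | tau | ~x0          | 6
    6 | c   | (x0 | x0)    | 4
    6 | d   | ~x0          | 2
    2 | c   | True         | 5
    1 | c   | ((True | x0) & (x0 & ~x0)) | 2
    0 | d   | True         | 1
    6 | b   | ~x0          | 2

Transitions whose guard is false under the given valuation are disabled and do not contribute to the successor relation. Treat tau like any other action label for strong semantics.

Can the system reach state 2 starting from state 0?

Answer: UNREACHABLE

Working:
Guard filter leaves 10 enabled edge(s).
Layer 0: {0}
Layer 1: {1}  cumulative {0,1}
Layer 2: {3}  cumulative {0,1,3}
Reach set: {0,1,3}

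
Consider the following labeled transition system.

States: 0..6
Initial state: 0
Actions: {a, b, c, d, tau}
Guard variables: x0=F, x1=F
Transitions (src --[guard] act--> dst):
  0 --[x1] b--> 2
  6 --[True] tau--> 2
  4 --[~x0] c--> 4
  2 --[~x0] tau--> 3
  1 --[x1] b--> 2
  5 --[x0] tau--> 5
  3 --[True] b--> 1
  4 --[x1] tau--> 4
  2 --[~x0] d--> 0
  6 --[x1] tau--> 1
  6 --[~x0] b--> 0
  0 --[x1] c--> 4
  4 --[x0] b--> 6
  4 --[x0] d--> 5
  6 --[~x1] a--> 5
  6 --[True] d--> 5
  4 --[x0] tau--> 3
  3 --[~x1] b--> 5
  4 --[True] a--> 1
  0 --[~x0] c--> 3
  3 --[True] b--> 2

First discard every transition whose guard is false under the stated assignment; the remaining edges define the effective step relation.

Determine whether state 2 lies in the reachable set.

Answer: REACHABLE

Working:
Guard filter leaves 12 enabled edge(s).
L0 = {0}
L1 = {3}  total {0,3}
L2 = {1,2,5}  total {0,1,2,3,5}
R = {0,1,2,3,5}
witness 2: c·b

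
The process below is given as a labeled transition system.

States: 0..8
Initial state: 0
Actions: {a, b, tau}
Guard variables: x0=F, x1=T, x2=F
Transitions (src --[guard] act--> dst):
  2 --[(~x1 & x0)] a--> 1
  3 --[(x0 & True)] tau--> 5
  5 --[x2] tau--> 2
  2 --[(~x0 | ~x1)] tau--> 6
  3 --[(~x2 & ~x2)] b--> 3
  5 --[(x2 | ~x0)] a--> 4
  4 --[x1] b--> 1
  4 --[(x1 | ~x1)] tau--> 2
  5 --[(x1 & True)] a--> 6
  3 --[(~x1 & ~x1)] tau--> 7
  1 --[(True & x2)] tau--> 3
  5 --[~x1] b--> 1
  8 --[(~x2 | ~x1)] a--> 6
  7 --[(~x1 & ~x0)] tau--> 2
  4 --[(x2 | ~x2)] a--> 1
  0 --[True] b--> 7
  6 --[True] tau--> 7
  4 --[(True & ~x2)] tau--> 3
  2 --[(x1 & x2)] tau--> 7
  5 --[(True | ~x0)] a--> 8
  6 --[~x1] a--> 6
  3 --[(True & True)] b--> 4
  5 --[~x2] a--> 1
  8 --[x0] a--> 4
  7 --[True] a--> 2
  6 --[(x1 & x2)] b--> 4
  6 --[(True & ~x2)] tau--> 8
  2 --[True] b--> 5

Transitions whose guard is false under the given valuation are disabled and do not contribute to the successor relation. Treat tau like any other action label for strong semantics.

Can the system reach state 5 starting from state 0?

Answer: REACHABLE

Analysis:
After dropping false guards: 17 live edges.
depth 0: {0}
depth 1: {7}  cumulative {0,7}
depth 2: {2}  cumulative {0,2,7}
depth 3: {5,6}  cumulative {0,2,5,6,7}
depth 4: {1,4,8}  cumulative {0,1,2,4,5,6,7,8}
depth 5: {3}  cumulative {0,1,2,3,4,5,6,7,8}
R = {0,1,2,3,4,5,6,7,8}
trace reaching 5: b·a·b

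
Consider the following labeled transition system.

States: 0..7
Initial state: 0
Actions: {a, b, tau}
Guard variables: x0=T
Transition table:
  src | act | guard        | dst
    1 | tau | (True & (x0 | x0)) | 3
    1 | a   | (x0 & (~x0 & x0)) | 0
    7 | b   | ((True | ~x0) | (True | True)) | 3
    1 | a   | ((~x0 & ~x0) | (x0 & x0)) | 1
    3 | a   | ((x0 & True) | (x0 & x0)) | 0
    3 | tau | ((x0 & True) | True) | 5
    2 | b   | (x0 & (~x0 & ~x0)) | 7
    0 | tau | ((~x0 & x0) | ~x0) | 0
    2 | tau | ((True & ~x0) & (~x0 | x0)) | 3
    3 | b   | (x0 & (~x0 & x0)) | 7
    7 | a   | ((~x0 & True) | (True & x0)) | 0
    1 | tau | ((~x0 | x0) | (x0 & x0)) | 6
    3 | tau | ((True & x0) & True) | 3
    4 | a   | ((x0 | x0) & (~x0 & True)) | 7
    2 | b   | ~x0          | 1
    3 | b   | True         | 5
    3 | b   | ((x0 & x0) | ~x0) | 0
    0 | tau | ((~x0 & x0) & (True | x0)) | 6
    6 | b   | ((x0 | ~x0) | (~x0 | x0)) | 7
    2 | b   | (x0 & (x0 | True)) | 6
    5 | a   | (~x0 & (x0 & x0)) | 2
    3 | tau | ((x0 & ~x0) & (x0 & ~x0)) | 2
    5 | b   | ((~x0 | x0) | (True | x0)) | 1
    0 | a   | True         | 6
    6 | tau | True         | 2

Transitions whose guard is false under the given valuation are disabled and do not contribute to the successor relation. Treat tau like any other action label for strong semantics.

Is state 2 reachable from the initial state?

After dropping false guards: 15 live edges.
L0 = {0}
L1 = {6}  total {0,6}
L2 = {2,7}  total {0,2,6,7}
L3 = {3}  total {0,2,3,6,7}
L4 = {5}  total {0,2,3,5,6,7}
L5 = {1}  total {0,1,2,3,5,6,7}
R = {0,1,2,3,5,6,7}
Path to 2: a·tau

Answer: REACHABLE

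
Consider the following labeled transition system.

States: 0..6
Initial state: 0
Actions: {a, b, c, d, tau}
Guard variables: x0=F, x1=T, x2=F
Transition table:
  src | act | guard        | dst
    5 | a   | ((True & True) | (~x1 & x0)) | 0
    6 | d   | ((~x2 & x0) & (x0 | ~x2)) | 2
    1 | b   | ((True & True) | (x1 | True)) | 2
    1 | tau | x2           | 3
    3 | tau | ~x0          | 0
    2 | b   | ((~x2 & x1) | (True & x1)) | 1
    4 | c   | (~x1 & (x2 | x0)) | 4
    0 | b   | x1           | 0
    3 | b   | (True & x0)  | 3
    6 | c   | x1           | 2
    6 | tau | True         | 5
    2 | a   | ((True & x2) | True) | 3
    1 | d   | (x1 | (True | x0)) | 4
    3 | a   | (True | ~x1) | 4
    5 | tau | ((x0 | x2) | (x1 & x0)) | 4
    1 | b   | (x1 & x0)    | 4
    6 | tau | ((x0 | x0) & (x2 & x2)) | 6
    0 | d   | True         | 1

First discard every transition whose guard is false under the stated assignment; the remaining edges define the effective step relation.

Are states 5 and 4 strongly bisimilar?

Compute ~ classes (split until stable):
  π0 = {{0,1,2,3,4,5,6}}
  π1 = {{0,1},{2},{3},{4},{5},{6}}
  π2 = {{0},{1},{2},{3},{4},{5},{6}}
7 equivalence class(es) (converged in 3)
class of 5: {5}; class of 4: {4}

Answer: NOT BISIMILAR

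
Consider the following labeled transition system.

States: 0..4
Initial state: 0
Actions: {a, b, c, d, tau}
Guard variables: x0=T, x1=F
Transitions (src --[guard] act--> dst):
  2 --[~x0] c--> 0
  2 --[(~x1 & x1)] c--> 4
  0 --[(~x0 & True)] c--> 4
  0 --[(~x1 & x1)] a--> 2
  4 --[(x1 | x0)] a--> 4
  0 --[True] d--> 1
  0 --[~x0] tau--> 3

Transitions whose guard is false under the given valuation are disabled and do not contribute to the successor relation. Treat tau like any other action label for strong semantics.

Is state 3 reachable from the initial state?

Answer: UNREACHABLE

Working:
Guard filter leaves 2 enabled edge(s).
L0 = {0}
L1 = {1}  cumulative {0,1}
Reachable = {0,1}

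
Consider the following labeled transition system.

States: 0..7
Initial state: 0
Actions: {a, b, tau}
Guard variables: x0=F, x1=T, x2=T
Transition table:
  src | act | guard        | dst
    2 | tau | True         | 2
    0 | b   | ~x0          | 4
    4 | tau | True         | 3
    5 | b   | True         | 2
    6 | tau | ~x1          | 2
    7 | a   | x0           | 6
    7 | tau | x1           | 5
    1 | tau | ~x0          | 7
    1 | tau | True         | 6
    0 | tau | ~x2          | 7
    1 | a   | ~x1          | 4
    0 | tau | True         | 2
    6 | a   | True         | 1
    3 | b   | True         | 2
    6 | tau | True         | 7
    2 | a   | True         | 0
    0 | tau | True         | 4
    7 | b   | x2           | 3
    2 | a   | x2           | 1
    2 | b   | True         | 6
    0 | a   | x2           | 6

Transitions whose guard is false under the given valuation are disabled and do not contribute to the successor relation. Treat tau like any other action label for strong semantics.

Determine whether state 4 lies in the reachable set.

After dropping false guards: 17 live edges.
Layer 0: {0}
Layer 1: {2,4,6}  cumulative {0,2,4,6}
Layer 2: {1,3,7}  cumulative {0,1,2,3,4,6,7}
Layer 3: {5}  cumulative {0,1,2,3,4,5,6,7}
Reach set: {0,1,2,3,4,5,6,7}
trace reaching 4: b

Answer: REACHABLE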